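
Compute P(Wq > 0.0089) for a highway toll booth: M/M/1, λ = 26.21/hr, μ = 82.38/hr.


ρ = 26.21/82.38 = 0.3182
P(Wq > t) = ρ·e^{−(μ−λ)t} = 0.3182·e^{−0.4999}
= 0.3182·0.606583 = 0.192990

Final: 0.192990


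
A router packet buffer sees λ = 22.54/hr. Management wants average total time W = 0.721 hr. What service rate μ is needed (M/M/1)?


W = 1/(μ−λ) ⇒ μ − λ = 1/W = 1/0.721 = 1.3870
μ = λ + 1/W = 22.54 + 1.3870 = 23.9270 per hr

Final: 23.9270 /hr


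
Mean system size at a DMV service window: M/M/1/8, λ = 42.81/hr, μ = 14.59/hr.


ρ = 42.81/14.59 = 2.9342
L = ρ[1 − (K+1)ρ^K + Kρ^(K+1)] / [(1−ρ)(1−ρ^(K+1))]
Numerator: 2.9342·(1 − 9·5494.390057 + 8·16121.647589) = 233341.407224
Denominator: (-1.9342)·(-16120.647589) = 31180.580875
L = 233341.407224/31180.580875 = 7.4835

Final: 7.4835


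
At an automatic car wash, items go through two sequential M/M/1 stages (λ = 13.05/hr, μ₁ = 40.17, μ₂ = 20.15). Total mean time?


Each node sees arrival rate λ = 13.05/hr (tandem ⇒ throughput preserved).
W₁ = 1/(μ₁−λ) = 1/(40.17−13.05) = 0.03687 hr
W₂ = 1/(μ₂−λ) = 1/(20.15−13.05) = 0.14085 hr
W_total = W₁ + W₂ = 0.03687 + 0.14085 = 0.17772 hr

Final: 0.17772 hr


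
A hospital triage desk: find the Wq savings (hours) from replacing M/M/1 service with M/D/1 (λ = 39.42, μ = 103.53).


ρ = 39.42/103.53 = 0.3808
Wq(M/M/1) = ρ/(μ−λ) = 0.3808/64.11 = 0.005939 hr
Wq(M/D/1) = ρ/(2(μ−λ)) = 0.002970 hr
Savings = 0.005939 − 0.002970 = 0.002970 hr

Final: 0.002970 hr


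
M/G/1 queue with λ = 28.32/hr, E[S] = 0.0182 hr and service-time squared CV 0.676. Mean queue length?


ρ = λ·E[S] = 28.32·0.0182 = 0.5154
Lq = ρ²(1+C_s²)/(2(1−ρ)) = 0.2657·(1+0.676)/(2·0.4846)
= 0.2657·1.6760/0.9692 = 0.45942

Final: 0.45942


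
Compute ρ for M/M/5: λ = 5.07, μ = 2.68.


ρ = λ/(cμ) = 5.07/(5·2.68) = 5.07/13.40 = 0.3784

Final: 0.3784


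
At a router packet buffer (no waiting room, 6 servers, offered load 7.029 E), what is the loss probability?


B(c,a) = (a^c/c!) / Σ_{k=0}^{c} a^k/k!
a^6/6! = 167.505381
Σ terms (k=0..6): 1.00000 + 7.02900 + 24.70342 + 57.88011 + 101.70983 + 142.98368 + 167.50538 = 502.811427
B = 167.505381/502.811427 = 0.333138

Final: 0.333138


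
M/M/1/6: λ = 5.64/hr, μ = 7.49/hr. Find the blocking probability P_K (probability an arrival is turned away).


ρ = λ/μ = 5.64/7.49 = 0.7530
P_K = (1−ρ)ρ^K/(1−ρ^(K+1)) = (0.2470·0.182299)/(1 − 0.137272)
= 0.045027/0.862728 = 0.052191

Final: 0.052191


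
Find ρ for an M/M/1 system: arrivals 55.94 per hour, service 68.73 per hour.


ρ = λ/μ = 55.94/68.73 = 0.8139

Final: 0.8139


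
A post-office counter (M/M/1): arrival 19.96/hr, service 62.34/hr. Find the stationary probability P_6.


ρ = 19.96/62.34 = 0.3202
P_n = (1−ρ)·ρ^n = (1 − 0.3202)·0.3202^6 = 0.6798·0.001077 = 0.0007324

Final: 0.0007324


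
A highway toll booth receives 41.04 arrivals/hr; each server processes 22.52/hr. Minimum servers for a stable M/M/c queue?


Stability requires cμ > λ ⇔ c > λ/μ.
λ/μ = 41.04/22.52 = 1.8224
Minimum integer c = ⌊1.8224⌋ + 1 = 2
Check: 2·22.52 = 45.04 > 41.04, while 1·22.52 = 22.52 ≤ 41.04

Final: 2 servers


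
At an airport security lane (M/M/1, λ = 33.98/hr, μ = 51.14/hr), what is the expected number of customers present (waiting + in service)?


ρ = λ/μ = 33.98/51.14 = 0.6645
L = ρ/(1−ρ) = 0.6645/(1 − 0.6645) = 0.6645/0.3355 = 1.9802

Final: 1.9802


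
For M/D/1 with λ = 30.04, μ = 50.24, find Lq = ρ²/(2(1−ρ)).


ρ = 30.04/50.24 = 0.5979
M/D/1: Lq = ρ²/(2(1−ρ)) = 0.3575/(2·0.4021) = 0.44460

Final: 0.44460


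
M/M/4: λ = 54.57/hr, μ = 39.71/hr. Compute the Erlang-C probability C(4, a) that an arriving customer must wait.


a = λ/μ = 1.3742; ρ = a/4 = 0.3436
P₀ = 0.251425 (from M/M/c formula)
C(c,a) = [a^c/(c!(1−ρ))]·P₀ = [3.56629/(24·0.6564)]·0.251425
= 0.22636·0.251425 = 0.056913

Final: 0.056913


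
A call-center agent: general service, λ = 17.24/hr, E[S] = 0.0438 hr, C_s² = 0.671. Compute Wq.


ρ = λ·E[S] = 17.24·0.0438 = 0.7551
E[S²] = E[S]²(1+C_s²) = 0.0438²·(1+0.671) = 0.003206
Wq = λ·E[S²]/(2(1−ρ)) = 17.24·0.003206/(2·0.2449) = 0.11284 hr

Final: 0.11284 hr


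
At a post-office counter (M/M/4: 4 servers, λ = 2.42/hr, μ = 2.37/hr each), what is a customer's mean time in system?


a = 1.0211; ρ = 0.2553; P₀ = 0.359625
Lq = P₀·a^c·ρ/(c!(1−ρ)²) = 0.007498
Wq = Lq/λ = 0.007498/2.42 = 0.003098 hr
W = Wq + 1/μ = 0.003098 + 0.42194 = 0.42504 hr

Final: 0.42504 hr


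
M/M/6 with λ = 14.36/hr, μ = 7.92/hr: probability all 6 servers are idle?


a = λ/μ = 14.36/7.92 = 1.8131; ρ = a/c = 0.3022
Σ_{k=0}^{5} a^k/k! (terms k=0..5) = 1.00000 + 1.81313 + 1.64372 + 0.99343 + 0.45030 + 0.16329 = 6.06388
Tail: a^6/(6!(1−ρ)) = 35.52839/(720·0.6978) = 0.07071
P₀ = 1/(6.06388 + 0.07071) = 1/6.13459 = 0.163010

Final: 0.163010


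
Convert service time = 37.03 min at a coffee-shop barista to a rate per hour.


μ = 1/(service time) in consistent units.
1 hour = 60 min, so μ = 60/37.03 = 1.6203 per hour

Final: 1.6203 /hr


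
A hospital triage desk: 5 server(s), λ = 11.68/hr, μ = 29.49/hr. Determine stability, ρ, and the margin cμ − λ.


Total capacity cμ = 5·29.49 = 147.45/hr
ρ = λ/(cμ) = 11.68/147.45 = 0.07921
Stable ⇔ ρ < 1: YES
Spare capacity = cμ − λ = 147.45 − 11.68 = 135.77/hr

Final: ρ = 0.07921; stable; margin = 135.77/hr


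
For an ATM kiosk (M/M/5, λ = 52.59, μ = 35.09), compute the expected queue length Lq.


a = λ/μ = 1.4987; ρ = a/5 = 0.2997
P₀ = 0.223062
Lq = P₀·a^c·ρ / (c!·(1−ρ)²) = 0.223062·7.56134·0.2997/(120·0.49036)
= 0.008592

Final: 0.008592


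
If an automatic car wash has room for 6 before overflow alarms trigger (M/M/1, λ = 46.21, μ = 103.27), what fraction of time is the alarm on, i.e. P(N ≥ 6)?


ρ = 46.21/103.27 = 0.4475
P(N ≥ n) = ρ^n = 0.4475^6 = 0.008027

Final: 0.008027


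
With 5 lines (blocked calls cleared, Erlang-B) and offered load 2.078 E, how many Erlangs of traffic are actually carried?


B(5,2.078) = 0.041224 (Erlang-B)
Carried load = a(1 − B) = 2.078·(1 − 0.041224) = 2.078·0.958776 = 1.9923 E

Final: 1.9923 Erlangs


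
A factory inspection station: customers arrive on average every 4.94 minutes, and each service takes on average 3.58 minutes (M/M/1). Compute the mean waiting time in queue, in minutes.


λ = 60/4.94 = 12.1457 /hr
μ = 60/3.58 = 16.7598 /hr
ρ = λ/μ = 12.1457/16.7598 = 0.7247
Wq = ρ/(μ−λ) = 0.7247/(16.7598−12.1457) = 0.15706 hr
In minutes: 0.15706·60 = 9.424 min

Final: 9.424 min


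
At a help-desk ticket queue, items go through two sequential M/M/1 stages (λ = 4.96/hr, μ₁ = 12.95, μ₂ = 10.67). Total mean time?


Each node sees arrival rate λ = 4.96/hr (tandem ⇒ throughput preserved).
W₁ = 1/(μ₁−λ) = 1/(12.95−4.96) = 0.12516 hr
W₂ = 1/(μ₂−λ) = 1/(10.67−4.96) = 0.17513 hr
W_total = W₁ + W₂ = 0.12516 + 0.17513 = 0.30029 hr

Final: 0.30029 hr


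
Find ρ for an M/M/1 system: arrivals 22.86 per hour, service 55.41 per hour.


ρ = λ/μ = 22.86/55.41 = 0.4126

Final: 0.4126


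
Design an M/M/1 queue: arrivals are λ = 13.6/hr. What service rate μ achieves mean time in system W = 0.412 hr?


W = 1/(μ−λ) ⇒ μ − λ = 1/W = 1/0.412 = 2.4272
μ = λ + 1/W = 13.6 + 2.4272 = 16.0272 per hr

Final: 16.0272 /hr


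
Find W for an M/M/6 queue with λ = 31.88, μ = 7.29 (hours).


a = 4.3731; ρ = 0.7289; P₀ = 0.010722
Lq = P₀·a^c·ρ/(c!(1−ρ)²) = 1.03255
Wq = Lq/λ = 1.03255/31.88 = 0.03239 hr
W = Wq + 1/μ = 0.03239 + 0.13717 = 0.16956 hr

Final: 0.16956 hr


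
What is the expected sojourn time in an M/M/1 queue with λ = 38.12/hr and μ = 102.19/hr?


W = 1/(μ−λ) = 1/(102.19 − 38.12) = 1/64.07 = 0.01561 hr

Final: 0.01561 hr


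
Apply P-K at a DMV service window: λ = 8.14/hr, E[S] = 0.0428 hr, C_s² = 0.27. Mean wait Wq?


ρ = λ·E[S] = 8.14·0.0428 = 0.3484
E[S²] = E[S]²(1+C_s²) = 0.0428²·(1+0.27) = 0.002326
Wq = λ·E[S²]/(2(1−ρ)) = 8.14·0.002326/(2·0.6516) = 0.01453 hr

Final: 0.01453 hr


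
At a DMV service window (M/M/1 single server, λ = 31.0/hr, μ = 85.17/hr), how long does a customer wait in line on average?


ρ = 31.0/85.17 = 0.3640
Wq = ρ/(μ−λ) = 0.3640/(85.17 − 31.0) = 0.3640/54.17 = 0.006719 hr

Final: 0.006719 hr


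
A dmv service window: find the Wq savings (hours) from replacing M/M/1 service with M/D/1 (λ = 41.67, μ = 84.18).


ρ = 41.67/84.18 = 0.4950
Wq(M/M/1) = ρ/(μ−λ) = 0.4950/42.51 = 0.01164 hr
Wq(M/D/1) = ρ/(2(μ−λ)) = 0.005822 hr
Savings = 0.01164 − 0.005822 = 0.005822 hr

Final: 0.005822 hr


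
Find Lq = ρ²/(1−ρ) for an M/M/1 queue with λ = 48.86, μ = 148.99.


ρ = 48.86/148.99 = 0.3279
Lq = ρ²/(1−ρ) = 0.1075/0.6721 = 0.1600

Final: 0.1600


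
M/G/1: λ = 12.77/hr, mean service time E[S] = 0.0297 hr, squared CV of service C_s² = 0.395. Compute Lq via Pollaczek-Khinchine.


ρ = λ·E[S] = 12.77·0.0297 = 0.3793
Lq = ρ²(1+C_s²)/(2(1−ρ)) = 0.1438·(1+0.395)/(2·0.6207)
= 0.1438·1.3950/1.2415 = 0.16164

Final: 0.16164


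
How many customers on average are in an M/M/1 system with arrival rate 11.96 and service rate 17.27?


ρ = λ/μ = 11.96/17.27 = 0.6925
L = ρ/(1−ρ) = 0.6925/(1 − 0.6925) = 0.6925/0.3075 = 2.2524

Final: 2.2524


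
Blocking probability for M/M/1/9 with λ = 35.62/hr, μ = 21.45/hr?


ρ = λ/μ = 35.62/21.45 = 1.6606
P_K = (1−ρ)ρ^K/(1−ρ^(K+1)) = (-0.6606·96.028372)/(1 − 159.465297)
= -63.436925/-158.465297 = 0.400321

Final: 0.400321


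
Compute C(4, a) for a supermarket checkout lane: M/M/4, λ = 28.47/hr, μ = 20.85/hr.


a = λ/μ = 1.3655; ρ = a/4 = 0.3414
P₀ = 0.253681 (from M/M/c formula)
C(c,a) = [a^c/(c!(1−ρ))]·P₀ = [3.47637/(24·0.6586)]·0.253681
= 0.21992·0.253681 = 0.055790

Final: 0.055790


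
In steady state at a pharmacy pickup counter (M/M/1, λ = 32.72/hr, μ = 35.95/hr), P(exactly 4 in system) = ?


ρ = 32.72/35.95 = 0.9102
P_n = (1−ρ)·ρ^n = (1 − 0.9102)·0.9102^4 = 0.08985·0.686211 = 0.061654

Final: 0.061654


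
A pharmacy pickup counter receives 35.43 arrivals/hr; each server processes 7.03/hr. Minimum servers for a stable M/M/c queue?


Stability requires cμ > λ ⇔ c > λ/μ.
λ/μ = 35.43/7.03 = 5.0398
Minimum integer c = ⌊5.0398⌋ + 1 = 6
Check: 6·7.03 = 42.18 > 35.43, while 5·7.03 = 35.15 ≤ 35.43

Final: 6 servers


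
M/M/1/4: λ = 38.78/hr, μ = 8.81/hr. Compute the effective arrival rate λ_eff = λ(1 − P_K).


ρ = 4.4018; P_K = (1−ρ)ρ^4/(1−ρ^5) = 0.773289
λ_eff = λ(1 − P_K) = 38.78·(1 − 0.773289) = 38.78·0.226711 = 8.7919 /hr

Final: 8.7919 /hr


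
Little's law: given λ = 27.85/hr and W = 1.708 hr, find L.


L = λW = 27.85·1.708 = 47.5678

Final: 47.5678


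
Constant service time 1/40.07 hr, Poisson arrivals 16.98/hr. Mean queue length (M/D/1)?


ρ = 16.98/40.07 = 0.4238
M/D/1: Lq = ρ²/(2(1−ρ)) = 0.1796/(2·0.5762) = 0.15581

Final: 0.15581


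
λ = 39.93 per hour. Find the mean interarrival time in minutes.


Mean interarrival time = 1/λ = 1/39.93 hour = 0.02504 hour
In minutes: 0.02504 × 60 = 1.5026 min

Final: 1.5026 min


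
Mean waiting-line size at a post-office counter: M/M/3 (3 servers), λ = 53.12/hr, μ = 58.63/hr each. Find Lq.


a = λ/μ = 0.9060; ρ = a/3 = 0.3020
P₀ = 0.400955
Lq = P₀·a^c·ρ / (c!·(1−ρ)²) = 0.400955·0.74373·0.3020/(6·0.48719)
= 0.03081

Final: 0.03081


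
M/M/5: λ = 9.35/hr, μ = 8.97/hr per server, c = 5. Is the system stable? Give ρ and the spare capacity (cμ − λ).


Total capacity cμ = 5·8.97 = 44.85/hr
ρ = λ/(cμ) = 9.35/44.85 = 0.2085
Stable ⇔ ρ < 1: YES
Spare capacity = cμ − λ = 44.85 − 9.35 = 35.50/hr

Final: ρ = 0.2085; stable; margin = 35.50/hr


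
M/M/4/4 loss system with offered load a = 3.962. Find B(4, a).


B(c,a) = (a^c/c!) / Σ_{k=0}^{c} a^k/k!
a^4/4! = 10.267073
Σ terms (k=0..4): 1.00000 + 3.96200 + 7.84872 + 10.36555 + 10.26707 = 33.443340
B = 10.267073/33.443340 = 0.306999

Final: 0.306999


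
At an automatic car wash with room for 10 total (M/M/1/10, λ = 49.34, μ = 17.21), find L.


ρ = 49.34/17.21 = 2.8669
L = ρ[1 − (K+1)ρ^K + Kρ^(K+1)] / [(1−ρ)(1−ρ^(K+1))]
Numerator: 2.8669·(1 − 11·37513.082162 + 10·107547.674252) = 1900303.405189
Denominator: (-1.8669)·(-107546.674252) = 200782.954313
L = 1900303.405189/200782.954313 = 9.4645

Final: 9.4645


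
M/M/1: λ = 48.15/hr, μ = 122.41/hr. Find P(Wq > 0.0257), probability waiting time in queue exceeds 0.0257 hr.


ρ = 48.15/122.41 = 0.3934
P(Wq > t) = ρ·e^{−(μ−λ)t} = 0.3934·e^{−1.9085}
= 0.3934·0.148305 = 0.058336

Final: 0.058336


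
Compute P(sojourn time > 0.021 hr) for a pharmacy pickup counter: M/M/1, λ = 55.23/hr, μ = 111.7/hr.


W ~ Exponential(μ−λ) for M/M/1.
μ − λ = 111.7 − 55.23 = 56.4700
P(W > t) = e^{−(μ−λ)t} = e^{−1.1859} = 0.305480

Final: 0.305480


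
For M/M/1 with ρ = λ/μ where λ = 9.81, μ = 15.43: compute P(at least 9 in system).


ρ = 9.81/15.43 = 0.6358
P(N ≥ n) = ρ^n = 0.6358^9 = 0.016972

Final: 0.016972


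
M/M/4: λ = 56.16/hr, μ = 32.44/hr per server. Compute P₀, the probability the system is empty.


a = λ/μ = 56.16/32.44 = 1.7312; ρ = a/c = 0.4328
Σ_{k=0}^{3} a^k/k! (terms k=0..3) = 1.00000 + 1.73120 + 1.49852 + 0.86474 = 5.09446
Tail: a^4/(4!(1−ρ)) = 8.98225/(24·0.5672) = 0.65984
P₀ = 1/(5.09446 + 0.65984) = 1/5.75430 = 0.173783

Final: 0.173783


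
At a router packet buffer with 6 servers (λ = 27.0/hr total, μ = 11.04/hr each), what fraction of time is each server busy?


ρ = λ/(cμ) = 27.0/(6·11.04) = 27.0/66.24 = 0.4076

Final: 0.4076


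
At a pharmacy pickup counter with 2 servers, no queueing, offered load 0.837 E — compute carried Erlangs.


B(2,0.837) = 0.160146 (Erlang-B)
Carried load = a(1 − B) = 0.837·(1 − 0.160146) = 0.837·0.839854 = 0.7030 E

Final: 0.7030 Erlangs


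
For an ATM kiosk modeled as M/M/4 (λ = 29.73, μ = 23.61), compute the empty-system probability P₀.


a = λ/μ = 29.73/23.61 = 1.2592; ρ = a/c = 0.3148
Σ_{k=0}^{3} a^k/k! (terms k=0..3) = 1.00000 + 1.25921 + 0.79281 + 0.33277 = 3.38479
Tail: a^4/(4!(1−ρ)) = 2.51418/(24·0.6852) = 0.15289
P₀ = 1/(3.38479 + 0.15289) = 1/3.53768 = 0.282671

Final: 0.282671


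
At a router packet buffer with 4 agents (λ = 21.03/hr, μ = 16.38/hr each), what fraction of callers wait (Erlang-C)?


a = λ/μ = 1.2839; ρ = a/4 = 0.3210
P₀ = 0.275672 (from M/M/c formula)
C(c,a) = [a^c/(c!(1−ρ))]·P₀ = [2.71707/(24·0.6790)]·0.275672
= 0.16673·0.275672 = 0.045961

Final: 0.045961


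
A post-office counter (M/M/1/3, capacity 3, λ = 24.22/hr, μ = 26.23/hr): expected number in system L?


ρ = 24.22/26.23 = 0.9234
L = ρ[1 − (K+1)ρ^K + Kρ^(K+1)] / [(1−ρ)(1−ρ^(K+1))]
Numerator: 0.9234·(1 − 4·0.787277 + 3·0.726948) = 0.029304
Denominator: (0.07663)·(0.273052) = 0.020924
L = 0.029304/0.020924 = 1.4005

Final: 1.4005


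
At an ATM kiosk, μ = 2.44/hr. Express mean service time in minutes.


Mean service time = 1/μ = 1/2.44 hour = 0.40984 hour
In minutes: 0.40984 × 60 = 24.5902 min

Final: 24.5902 min


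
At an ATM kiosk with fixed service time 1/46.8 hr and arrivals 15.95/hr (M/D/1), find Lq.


ρ = 15.95/46.8 = 0.3408
M/D/1: Lq = ρ²/(2(1−ρ)) = 0.1162/(2·0.6592) = 0.08810

Final: 0.08810


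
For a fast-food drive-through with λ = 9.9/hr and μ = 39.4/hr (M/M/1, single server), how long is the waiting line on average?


ρ = 9.9/39.4 = 0.2513
Lq = ρ²/(1−ρ) = 0.06314/0.7487 = 0.08432

Final: 0.08432


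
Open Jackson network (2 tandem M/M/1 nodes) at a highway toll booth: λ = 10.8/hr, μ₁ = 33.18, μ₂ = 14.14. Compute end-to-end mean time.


Each node sees arrival rate λ = 10.8/hr (tandem ⇒ throughput preserved).
W₁ = 1/(μ₁−λ) = 1/(33.18−10.8) = 0.04468 hr
W₂ = 1/(μ₂−λ) = 1/(14.14−10.8) = 0.29940 hr
W_total = W₁ + W₂ = 0.04468 + 0.29940 = 0.34408 hr

Final: 0.34408 hr


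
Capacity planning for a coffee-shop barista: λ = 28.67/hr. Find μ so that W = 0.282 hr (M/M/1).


W = 1/(μ−λ) ⇒ μ − λ = 1/W = 1/0.282 = 3.5461
μ = λ + 1/W = 28.67 + 3.5461 = 32.2161 per hr

Final: 32.2161 /hr


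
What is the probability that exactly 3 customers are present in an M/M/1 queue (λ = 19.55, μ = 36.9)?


ρ = 19.55/36.9 = 0.5298
P_n = (1−ρ)·ρ^n = (1 − 0.5298)·0.5298^3 = 0.4702·0.148717 = 0.069925

Final: 0.069925


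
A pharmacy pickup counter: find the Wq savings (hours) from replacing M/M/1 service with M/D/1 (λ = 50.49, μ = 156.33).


ρ = 50.49/156.33 = 0.3230
Wq(M/M/1) = ρ/(μ−λ) = 0.3230/105.84 = 0.003051 hr
Wq(M/D/1) = ρ/(2(μ−λ)) = 0.001526 hr
Savings = 0.003051 − 0.001526 = 0.001526 hr

Final: 0.001526 hr


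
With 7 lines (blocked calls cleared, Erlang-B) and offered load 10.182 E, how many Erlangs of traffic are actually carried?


B(7,10.182) = 0.417067 (Erlang-B)
Carried load = a(1 − B) = 10.182·(1 − 0.417067) = 10.182·0.582933 = 5.9354 E

Final: 5.9354 Erlangs


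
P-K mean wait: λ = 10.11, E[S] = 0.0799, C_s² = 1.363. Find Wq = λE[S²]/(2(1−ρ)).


ρ = λ·E[S] = 10.11·0.0799 = 0.8078
E[S²] = E[S]²(1+C_s²) = 0.0799²·(1+1.363) = 0.015085
Wq = λ·E[S²]/(2(1−ρ)) = 10.11·0.015085/(2·0.1922) = 0.39673 hr

Final: 0.39673 hr


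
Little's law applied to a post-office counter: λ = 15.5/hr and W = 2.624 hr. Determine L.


L = λW = 15.5·2.624 = 40.6720

Final: 40.6720


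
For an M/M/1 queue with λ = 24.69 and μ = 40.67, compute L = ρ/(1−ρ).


ρ = λ/μ = 24.69/40.67 = 0.6071
L = ρ/(1−ρ) = 0.6071/(1 − 0.6071) = 0.6071/0.3929 = 1.5451

Final: 1.5451


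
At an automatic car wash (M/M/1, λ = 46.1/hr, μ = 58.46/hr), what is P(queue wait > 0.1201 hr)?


ρ = 46.1/58.46 = 0.7886
P(Wq > t) = ρ·e^{−(μ−λ)t} = 0.7886·e^{−1.4844}
= 0.7886·0.226630 = 0.178714

Final: 0.178714


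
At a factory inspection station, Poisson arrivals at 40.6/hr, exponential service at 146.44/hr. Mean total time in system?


W = 1/(μ−λ) = 1/(146.44 − 40.6) = 1/105.84 = 0.009448 hr

Final: 0.009448 hr


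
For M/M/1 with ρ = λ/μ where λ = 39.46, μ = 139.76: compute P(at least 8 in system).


ρ = 39.46/139.76 = 0.2823
P(N ≥ n) = ρ^n = 0.2823^8 = 0.00004038

Final: 0.00004038


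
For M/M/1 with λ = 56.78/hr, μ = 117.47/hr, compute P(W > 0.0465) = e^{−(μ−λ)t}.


W ~ Exponential(μ−λ) for M/M/1.
μ − λ = 117.47 − 56.78 = 60.6900
P(W > t) = e^{−(μ−λ)t} = e^{−2.8221} = 0.059482

Final: 0.059482


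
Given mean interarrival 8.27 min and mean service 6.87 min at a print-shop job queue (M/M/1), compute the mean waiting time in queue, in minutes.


λ = 60/8.27 = 7.2551 /hr
μ = 60/6.87 = 8.7336 /hr
ρ = λ/μ = 7.2551/8.7336 = 0.8307
Wq = ρ/(μ−λ) = 0.8307/(8.7336−7.2551) = 0.56187 hr
In minutes: 0.56187·60 = 33.712 min

Final: 33.712 min


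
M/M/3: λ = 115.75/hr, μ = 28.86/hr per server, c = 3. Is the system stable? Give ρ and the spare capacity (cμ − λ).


Total capacity cμ = 3·28.86 = 86.58/hr
ρ = λ/(cμ) = 115.75/86.58 = 1.3369
Stable ⇔ ρ < 1: NO
Spare capacity = cμ − λ = 86.58 − 115.75 = -29.17/hr

Final: ρ = 1.3369; unstable; margin = -29.17/hr


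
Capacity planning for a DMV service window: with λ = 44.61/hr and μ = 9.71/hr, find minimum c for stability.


Stability requires cμ > λ ⇔ c > λ/μ.
λ/μ = 44.61/9.71 = 4.5942
Minimum integer c = ⌊4.5942⌋ + 1 = 5
Check: 5·9.71 = 48.55 > 44.61, while 4·9.71 = 38.84 ≤ 44.61

Final: 5 servers


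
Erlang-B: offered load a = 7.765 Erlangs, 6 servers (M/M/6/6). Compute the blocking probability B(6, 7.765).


B(c,a) = (a^c/c!) / Σ_{k=0}^{c} a^k/k!
a^6/6! = 304.450200
Σ terms (k=0..6): 1.00000 + 7.76500 + 30.14761 + 78.03207 + 151.47976 + 235.24806 + 304.45020 = 808.122702
B = 304.450200/808.122702 = 0.376738

Final: 0.376738


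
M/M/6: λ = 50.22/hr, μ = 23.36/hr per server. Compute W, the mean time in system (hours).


a = 2.1498; ρ = 0.3583; P₀ = 0.116237
Lq = P₀·a^c·ρ/(c!(1−ρ)²) = 0.01387
Wq = Lq/λ = 0.01387/50.22 = 0.0002762 hr
W = Wq + 1/μ = 0.0002762 + 0.04281 = 0.04308 hr

Final: 0.04308 hr


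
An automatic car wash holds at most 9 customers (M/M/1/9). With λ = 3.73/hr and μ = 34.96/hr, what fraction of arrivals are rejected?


ρ = λ/μ = 3.73/34.96 = 0.1067
P_K = (1−ρ)ρ^K/(1−ρ^(K+1)) = (0.8933·0.000000001792)/(1 − 1.911e-10)
= 0.000000001600/1.000000 = 0.000000001600

Final: 0.000000001600


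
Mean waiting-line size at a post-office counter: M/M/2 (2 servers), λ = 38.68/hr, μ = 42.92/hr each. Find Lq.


a = λ/μ = 0.9012; ρ = a/2 = 0.4506
P₀ = 0.378734
Lq = P₀·a^c·ρ / (c!·(1−ρ)²) = 0.378734·0.81218·0.4506/(2·0.30183)
= 0.22961

Final: 0.22961


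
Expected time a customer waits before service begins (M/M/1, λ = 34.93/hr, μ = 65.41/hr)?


ρ = 34.93/65.41 = 0.5340
Wq = ρ/(μ−λ) = 0.5340/(65.41 − 34.93) = 0.5340/30.48 = 0.01752 hr

Final: 0.01752 hr


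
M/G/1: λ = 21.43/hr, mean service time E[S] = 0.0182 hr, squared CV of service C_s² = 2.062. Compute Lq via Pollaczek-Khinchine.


ρ = λ·E[S] = 21.43·0.0182 = 0.3900
Lq = ρ²(1+C_s²)/(2(1−ρ)) = 0.1521·(1+2.062)/(2·0.6100)
= 0.1521·3.0620/1.2199 = 0.38181

Final: 0.38181


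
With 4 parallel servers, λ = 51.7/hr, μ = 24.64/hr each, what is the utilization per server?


ρ = λ/(cμ) = 51.7/(4·24.64) = 51.7/98.56 = 0.5246

Final: 0.5246


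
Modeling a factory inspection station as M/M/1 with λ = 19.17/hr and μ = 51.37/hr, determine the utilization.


ρ = λ/μ = 19.17/51.37 = 0.3732

Final: 0.3732


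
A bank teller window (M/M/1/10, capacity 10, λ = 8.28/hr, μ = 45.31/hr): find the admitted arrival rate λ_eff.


ρ = 0.1827; P_K = (1−ρ)ρ^10/(1−ρ^11) = 0.00000003394
λ_eff = λ(1 − P_K) = 8.28·(1 − 0.00000003394) = 8.28·1.000000 = 8.2800 /hr

Final: 8.2800 /hr


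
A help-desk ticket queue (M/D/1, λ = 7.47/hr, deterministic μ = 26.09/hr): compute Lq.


ρ = 7.47/26.09 = 0.2863
M/D/1: Lq = ρ²/(2(1−ρ)) = 0.08198/(2·0.7137) = 0.05743

Final: 0.05743


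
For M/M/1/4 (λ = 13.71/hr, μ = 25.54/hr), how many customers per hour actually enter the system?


ρ = 0.5368; P_K = (1−ρ)ρ^4/(1−ρ^5) = 0.040256
λ_eff = λ(1 − P_K) = 13.71·(1 − 0.040256) = 13.71·0.959744 = 13.1581 /hr

Final: 13.1581 /hr


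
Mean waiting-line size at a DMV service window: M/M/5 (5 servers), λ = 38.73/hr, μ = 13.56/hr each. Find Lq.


a = λ/μ = 2.8562; ρ = a/5 = 0.5712
P₀ = 0.054687
Lq = P₀·a^c·ρ / (c!·(1−ρ)²) = 0.054687·190.08114·0.5712/(120·0.18384)
= 0.26917

Final: 0.26917


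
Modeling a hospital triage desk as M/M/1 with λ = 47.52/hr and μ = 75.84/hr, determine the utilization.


ρ = λ/μ = 47.52/75.84 = 0.6266

Final: 0.6266


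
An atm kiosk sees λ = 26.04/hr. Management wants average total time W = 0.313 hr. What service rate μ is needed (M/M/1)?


W = 1/(μ−λ) ⇒ μ − λ = 1/W = 1/0.313 = 3.1949
μ = λ + 1/W = 26.04 + 3.1949 = 29.2349 per hr

Final: 29.2349 /hr


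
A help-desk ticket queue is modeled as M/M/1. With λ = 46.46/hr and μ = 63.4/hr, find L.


ρ = λ/μ = 46.46/63.4 = 0.7328
L = ρ/(1−ρ) = 0.7328/(1 − 0.7328) = 0.7328/0.2672 = 2.7426

Final: 2.7426


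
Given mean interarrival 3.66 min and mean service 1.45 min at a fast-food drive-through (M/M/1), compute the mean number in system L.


λ = 60/3.66 = 16.3934 /hr
μ = 60/1.45 = 41.3793 /hr
ρ = λ/μ = 16.3934/41.3793 = 0.3962
L = ρ/(1−ρ) = 0.3962/0.6038 = 0.6561

Final: 0.6561


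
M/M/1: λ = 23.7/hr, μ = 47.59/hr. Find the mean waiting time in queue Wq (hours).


ρ = 23.7/47.59 = 0.4980
Wq = ρ/(μ−λ) = 0.4980/(47.59 − 23.7) = 0.4980/23.89 = 0.02085 hr

Final: 0.02085 hr


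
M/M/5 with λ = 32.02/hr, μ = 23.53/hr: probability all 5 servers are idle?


a = λ/μ = 32.02/23.53 = 1.3608; ρ = a/c = 0.2722
Σ_{k=0}^{4} a^k/k! (terms k=0..4) = 1.00000 + 1.36082 + 0.92591 + 0.42000 + 0.14288 = 3.84961
Tail: a^5/(5!(1−ρ)) = 4.66656/(120·0.7278) = 0.05343
P₀ = 1/(3.84961 + 0.05343) = 1/3.90304 = 0.256211

Final: 0.256211


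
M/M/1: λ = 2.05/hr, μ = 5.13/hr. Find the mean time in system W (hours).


W = 1/(μ−λ) = 1/(5.13 − 2.05) = 1/3.08 = 0.3247 hr

Final: 0.3247 hr


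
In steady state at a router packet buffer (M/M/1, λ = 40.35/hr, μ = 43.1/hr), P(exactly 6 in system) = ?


ρ = 40.35/43.1 = 0.9362
P_n = (1−ρ)·ρ^n = (1 − 0.9362)·0.9362^6 = 0.06381·0.673283 = 0.042959

Final: 0.042959


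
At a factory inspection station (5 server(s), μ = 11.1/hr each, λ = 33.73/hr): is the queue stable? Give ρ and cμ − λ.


Total capacity cμ = 5·11.1 = 55.50/hr
ρ = λ/(cμ) = 33.73/55.50 = 0.6077
Stable ⇔ ρ < 1: YES
Spare capacity = cμ − λ = 55.50 − 33.73 = 21.77/hr

Final: ρ = 0.6077; stable; margin = 21.77/hr


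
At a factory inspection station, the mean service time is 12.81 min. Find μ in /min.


μ = 1/(service time) in consistent units.
1 minute = 1 min, so μ = 1/12.81 = 0.07806 per minute

Final: 0.07806 /min


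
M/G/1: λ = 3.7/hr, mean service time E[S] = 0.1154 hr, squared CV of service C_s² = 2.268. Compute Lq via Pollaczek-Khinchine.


ρ = λ·E[S] = 3.7·0.1154 = 0.4270
Lq = ρ²(1+C_s²)/(2(1−ρ)) = 0.1823·(1+2.268)/(2·0.5730)
= 0.1823·3.2680/1.1460 = 0.51987

Final: 0.51987


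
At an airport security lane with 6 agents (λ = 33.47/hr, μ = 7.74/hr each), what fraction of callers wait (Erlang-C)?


a = λ/μ = 4.3243; ρ = a/6 = 0.7207
P₀ = 0.011385 (from M/M/c formula)
C(c,a) = [a^c/(c!(1−ρ))]·P₀ = [6538.65631/(720·0.2793)]·0.011385
= 32.51683·0.011385 = 0.370191

Final: 0.370191


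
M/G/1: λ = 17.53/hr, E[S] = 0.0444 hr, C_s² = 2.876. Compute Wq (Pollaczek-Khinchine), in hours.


ρ = λ·E[S] = 17.53·0.0444 = 0.7783
E[S²] = E[S]²(1+C_s²) = 0.0444²·(1+2.876) = 0.007641
Wq = λ·E[S²]/(2(1−ρ)) = 17.53·0.007641/(2·0.2217) = 0.30213 hr

Final: 0.30213 hr


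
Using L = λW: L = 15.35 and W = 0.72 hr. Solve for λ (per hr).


λ = L/W = 15.35/0.72 = 21.3194 /hr

Final: 21.3194 /hr


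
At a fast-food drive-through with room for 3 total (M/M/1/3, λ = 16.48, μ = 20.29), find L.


ρ = 16.48/20.29 = 0.8122
L = ρ[1 − (K+1)ρ^K + Kρ^(K+1)] / [(1−ρ)(1−ρ^(K+1))]
Numerator: 0.8122·(1 − 4·0.535828 + 3·0.435212) = 0.131842
Denominator: (0.1878)·(0.564788) = 0.106054
L = 0.131842/0.106054 = 1.2432

Final: 1.2432


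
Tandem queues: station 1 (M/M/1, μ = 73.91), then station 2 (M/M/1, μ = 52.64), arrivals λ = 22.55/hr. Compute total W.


Each node sees arrival rate λ = 22.55/hr (tandem ⇒ throughput preserved).
W₁ = 1/(μ₁−λ) = 1/(73.91−22.55) = 0.01947 hr
W₂ = 1/(μ₂−λ) = 1/(52.64−22.55) = 0.03323 hr
W_total = W₁ + W₂ = 0.01947 + 0.03323 = 0.05270 hr

Final: 0.05270 hr


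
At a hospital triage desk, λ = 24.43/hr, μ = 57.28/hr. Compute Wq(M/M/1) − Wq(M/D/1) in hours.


ρ = 24.43/57.28 = 0.4265
Wq(M/M/1) = ρ/(μ−λ) = 0.4265/32.85 = 0.01298 hr
Wq(M/D/1) = ρ/(2(μ−λ)) = 0.006492 hr
Savings = 0.01298 − 0.006492 = 0.006492 hr

Final: 0.006492 hr


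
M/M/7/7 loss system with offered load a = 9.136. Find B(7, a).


B(c,a) = (a^c/c!) / Σ_{k=0}^{c} a^k/k!
a^7/7! = 1054.052153
Σ terms (k=0..7): 1.00000 + 9.13600 + 41.73325 + 127.09165 + 290.27733 + 530.39474 + 807.61439 + 1054.05215 = 2861.299515
B = 1054.052153/2861.299515 = 0.368382

Final: 0.368382


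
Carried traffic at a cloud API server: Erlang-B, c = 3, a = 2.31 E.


B(3,2.31) = 0.255762 (Erlang-B)
Carried load = a(1 − B) = 2.31·(1 − 0.255762) = 2.31·0.744238 = 1.7192 E

Final: 1.7192 Erlangs


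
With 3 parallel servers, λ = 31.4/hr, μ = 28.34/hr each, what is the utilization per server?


ρ = λ/(cμ) = 31.4/(3·28.34) = 31.4/85.02 = 0.3693

Final: 0.3693


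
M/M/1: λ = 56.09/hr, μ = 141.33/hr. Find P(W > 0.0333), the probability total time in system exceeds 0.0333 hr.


W ~ Exponential(μ−λ) for M/M/1.
μ − λ = 141.33 − 56.09 = 85.2400
P(W > t) = e^{−(μ−λ)t} = e^{−2.8385} = 0.058514

Final: 0.058514


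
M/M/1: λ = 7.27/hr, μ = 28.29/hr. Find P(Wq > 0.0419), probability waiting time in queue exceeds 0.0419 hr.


ρ = 7.27/28.29 = 0.2570
P(Wq > t) = ρ·e^{−(μ−λ)t} = 0.2570·e^{−0.8807}
= 0.2570·0.414477 = 0.106513

Final: 0.106513


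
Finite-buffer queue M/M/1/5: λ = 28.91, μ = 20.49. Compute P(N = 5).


ρ = λ/μ = 28.91/20.49 = 1.4109
P_K = (1−ρ)ρ^K/(1−ρ^(K+1)) = (-0.4109·5.591530)/(1 − 7.889270)
= -2.297740/-6.889270 = 0.333524

Final: 0.333524


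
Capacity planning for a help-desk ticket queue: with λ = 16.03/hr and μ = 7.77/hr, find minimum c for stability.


Stability requires cμ > λ ⇔ c > λ/μ.
λ/μ = 16.03/7.77 = 2.0631
Minimum integer c = ⌊2.0631⌋ + 1 = 3
Check: 3·7.77 = 23.31 > 16.03, while 2·7.77 = 15.54 ≤ 16.03

Final: 3 servers


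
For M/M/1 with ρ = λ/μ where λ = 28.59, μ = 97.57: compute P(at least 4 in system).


ρ = 28.59/97.57 = 0.2930
P(N ≥ n) = ρ^n = 0.2930^4 = 0.007372

Final: 0.007372


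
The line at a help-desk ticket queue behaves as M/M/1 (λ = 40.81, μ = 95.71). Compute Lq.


ρ = 40.81/95.71 = 0.4264
Lq = ρ²/(1−ρ) = 0.1818/0.5736 = 0.3170

Final: 0.3170


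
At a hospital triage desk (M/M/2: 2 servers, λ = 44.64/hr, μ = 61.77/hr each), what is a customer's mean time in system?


a = 0.7227; ρ = 0.3613; P₀ = 0.469140
Lq = P₀·a^c·ρ/(c!(1−ρ)²) = 0.10853
Wq = Lq/λ = 0.10853/44.64 = 0.002431 hr
W = Wq + 1/μ = 0.002431 + 0.01619 = 0.01862 hr

Final: 0.01862 hr


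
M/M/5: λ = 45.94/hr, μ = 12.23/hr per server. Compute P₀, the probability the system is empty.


a = λ/μ = 45.94/12.23 = 3.7563; ρ = a/c = 0.7513
Σ_{k=0}^{4} a^k/k! (terms k=0..4) = 1.00000 + 3.75634 + 7.05503 + 8.83369 + 8.29558 = 28.94065
Tail: a^5/(5!(1−ρ)) = 747.86407/(120·0.2487) = 25.05582
P₀ = 1/(28.94065 + 25.05582) = 1/53.99647 = 0.018520

Final: 0.018520


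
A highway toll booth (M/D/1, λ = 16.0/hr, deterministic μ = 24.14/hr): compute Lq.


ρ = 16.0/24.14 = 0.6628
M/D/1: Lq = ρ²/(2(1−ρ)) = 0.4393/(2·0.3372) = 0.65140

Final: 0.65140


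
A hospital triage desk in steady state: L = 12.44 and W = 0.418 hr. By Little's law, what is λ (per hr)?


λ = L/W = 12.44/0.418 = 29.7608 /hr

Final: 29.7608 /hr


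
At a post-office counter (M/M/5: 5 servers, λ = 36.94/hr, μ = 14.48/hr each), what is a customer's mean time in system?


a = 2.5511; ρ = 0.5102; P₀ = 0.075898
Lq = P₀·a^c·ρ/(c!(1−ρ)²) = 0.14536
Wq = Lq/λ = 0.14536/36.94 = 0.003935 hr
W = Wq + 1/μ = 0.003935 + 0.06906 = 0.07300 hr

Final: 0.07300 hr


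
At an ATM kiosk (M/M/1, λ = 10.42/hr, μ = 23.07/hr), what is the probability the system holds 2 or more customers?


ρ = 10.42/23.07 = 0.4517
P(N ≥ n) = ρ^n = 0.4517^2 = 0.204005

Final: 0.204005


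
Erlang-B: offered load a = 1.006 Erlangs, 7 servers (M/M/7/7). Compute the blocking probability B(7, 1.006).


B(c,a) = (a^c/c!) / Σ_{k=0}^{c} a^k/k!
a^7/7! = 0.0002069
Σ terms (k=0..7): 1.00000 + 1.00600 + 0.50602 + 0.16968 + 0.04268 + 0.008586 + 0.001440 + 0.0002069 = 2.734611
B = 0.0002069/2.734611 = 0.00007566

Final: 0.00007566


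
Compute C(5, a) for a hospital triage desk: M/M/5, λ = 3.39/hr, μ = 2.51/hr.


a = λ/μ = 1.3506; ρ = a/5 = 0.2701
P₀ = 0.258852 (from M/M/c formula)
C(c,a) = [a^c/(c!(1−ρ))]·P₀ = [4.49397/(120·0.7299)]·0.258852
= 0.05131·0.258852 = 0.013282

Final: 0.013282


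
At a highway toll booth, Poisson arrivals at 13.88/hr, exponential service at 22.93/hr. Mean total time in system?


W = 1/(μ−λ) = 1/(22.93 − 13.88) = 1/9.05 = 0.1105 hr

Final: 0.1105 hr


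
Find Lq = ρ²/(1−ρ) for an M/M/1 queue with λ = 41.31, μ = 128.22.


ρ = 41.31/128.22 = 0.3222
Lq = ρ²/(1−ρ) = 0.1038/0.6778 = 0.1531

Final: 0.1531


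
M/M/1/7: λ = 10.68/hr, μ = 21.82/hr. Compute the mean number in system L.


ρ = 10.68/21.82 = 0.4895
L = ρ[1 − (K+1)ρ^K + Kρ^(K+1)] / [(1−ρ)(1−ρ^(K+1))]
Numerator: 0.4895·(1 − 8·0.006730 + 7·0.003294) = 0.474393
Denominator: (0.5105)·(0.996706) = 0.508859
L = 0.474393/0.508859 = 0.9323

Final: 0.9323


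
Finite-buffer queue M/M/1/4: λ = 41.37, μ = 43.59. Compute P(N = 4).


ρ = λ/μ = 41.37/43.59 = 0.9491
P_K = (1−ρ)ρ^K/(1−ρ^(K+1)) = (0.05093·0.811325)/(1 − 0.770004)
= 0.041320/0.229996 = 0.179656

Final: 0.179656


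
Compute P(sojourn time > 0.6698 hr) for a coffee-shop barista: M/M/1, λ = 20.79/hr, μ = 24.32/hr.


W ~ Exponential(μ−λ) for M/M/1.
μ − λ = 24.32 − 20.79 = 3.5300
P(W > t) = e^{−(μ−λ)t} = e^{−2.3644} = 0.094006

Final: 0.094006


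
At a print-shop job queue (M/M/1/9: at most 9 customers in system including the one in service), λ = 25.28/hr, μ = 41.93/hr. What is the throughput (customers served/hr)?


ρ = 0.6029; P_K = (1−ρ)ρ^9/(1−ρ^10) = 0.004207
λ_eff = λ(1 − P_K) = 25.28·(1 − 0.004207) = 25.28·0.995793 = 25.1737 /hr

Final: 25.1737 /hr


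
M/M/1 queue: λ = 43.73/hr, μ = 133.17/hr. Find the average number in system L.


ρ = λ/μ = 43.73/133.17 = 0.3284
L = ρ/(1−ρ) = 0.3284/(1 − 0.3284) = 0.3284/0.6716 = 0.4889

Final: 0.4889


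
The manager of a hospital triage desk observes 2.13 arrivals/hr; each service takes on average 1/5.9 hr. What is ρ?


ρ = λ/μ = 2.13/5.9 = 0.3610

Final: 0.3610


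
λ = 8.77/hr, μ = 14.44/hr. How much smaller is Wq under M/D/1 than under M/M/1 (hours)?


ρ = 8.77/14.44 = 0.6073
Wq(M/M/1) = ρ/(μ−λ) = 0.6073/5.67 = 0.10711 hr
Wq(M/D/1) = ρ/(2(μ−λ)) = 0.05356 hr
Savings = 0.10711 − 0.05356 = 0.05356 hr

Final: 0.05356 hr


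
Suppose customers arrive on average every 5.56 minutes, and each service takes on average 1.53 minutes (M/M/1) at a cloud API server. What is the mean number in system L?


λ = 60/5.56 = 10.7914 /hr
μ = 60/1.53 = 39.2157 /hr
ρ = λ/μ = 10.7914/39.2157 = 0.2752
L = ρ/(1−ρ) = 0.2752/0.7248 = 0.3797

Final: 0.3797


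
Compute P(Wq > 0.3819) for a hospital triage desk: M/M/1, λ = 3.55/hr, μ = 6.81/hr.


ρ = 3.55/6.81 = 0.5213
P(Wq > t) = ρ·e^{−(μ−λ)t} = 0.5213·e^{−1.2450}
= 0.5213·0.287943 = 0.150102

Final: 0.150102


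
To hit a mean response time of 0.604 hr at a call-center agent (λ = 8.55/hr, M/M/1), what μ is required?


W = 1/(μ−λ) ⇒ μ − λ = 1/W = 1/0.604 = 1.6556
μ = λ + 1/W = 8.55 + 1.6556 = 10.2056 per hr

Final: 10.2056 /hr


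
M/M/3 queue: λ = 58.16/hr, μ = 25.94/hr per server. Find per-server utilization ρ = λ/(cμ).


ρ = λ/(cμ) = 58.16/(3·25.94) = 58.16/77.82 = 0.7474

Final: 0.7474


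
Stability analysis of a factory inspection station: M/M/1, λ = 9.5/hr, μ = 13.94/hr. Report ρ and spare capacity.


Total capacity cμ = 1·13.94 = 13.94/hr
ρ = λ/(cμ) = 9.5/13.94 = 0.6815
Stable ⇔ ρ < 1: YES
Spare capacity = cμ − λ = 13.94 − 9.5 = 4.44/hr

Final: ρ = 0.6815; stable; margin = 4.44/hr


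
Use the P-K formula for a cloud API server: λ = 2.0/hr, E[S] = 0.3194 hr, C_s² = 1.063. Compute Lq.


ρ = λ·E[S] = 2.0·0.3194 = 0.6388
Lq = ρ²(1+C_s²)/(2(1−ρ)) = 0.4081·(1+1.063)/(2·0.3612)
= 0.4081·2.0630/0.7224 = 1.16534

Final: 1.16534


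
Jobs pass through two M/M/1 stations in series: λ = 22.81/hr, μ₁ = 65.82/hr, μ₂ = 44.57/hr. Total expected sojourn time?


Each node sees arrival rate λ = 22.81/hr (tandem ⇒ throughput preserved).
W₁ = 1/(μ₁−λ) = 1/(65.82−22.81) = 0.02325 hr
W₂ = 1/(μ₂−λ) = 1/(44.57−22.81) = 0.04596 hr
W_total = W₁ + W₂ = 0.02325 + 0.04596 = 0.06921 hr

Final: 0.06921 hr


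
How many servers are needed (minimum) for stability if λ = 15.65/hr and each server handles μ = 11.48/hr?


Stability requires cμ > λ ⇔ c > λ/μ.
λ/μ = 15.65/11.48 = 1.3632
Minimum integer c = ⌊1.3632⌋ + 1 = 2
Check: 2·11.48 = 22.96 > 15.65, while 1·11.48 = 11.48 ≤ 15.65

Final: 2 servers


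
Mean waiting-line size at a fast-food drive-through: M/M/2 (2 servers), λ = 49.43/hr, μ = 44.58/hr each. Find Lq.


a = λ/μ = 1.1088; ρ = a/2 = 0.5544
P₀ = 0.286673
Lq = P₀·a^c·ρ / (c!·(1−ρ)²) = 0.286673·1.22942·0.5544/(2·0.19856)
= 0.49202

Final: 0.49202


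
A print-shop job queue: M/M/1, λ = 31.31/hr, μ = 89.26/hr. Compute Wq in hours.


ρ = 31.31/89.26 = 0.3508
Wq = ρ/(μ−λ) = 0.3508/(89.26 − 31.31) = 0.3508/57.95 = 0.006053 hr

Final: 0.006053 hr


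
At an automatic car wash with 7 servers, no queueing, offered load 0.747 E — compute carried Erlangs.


B(7,0.747) = 0.00001220 (Erlang-B)
Carried load = a(1 − B) = 0.747·(1 − 0.00001220) = 0.747·0.999988 = 0.7470 E

Final: 0.7470 Erlangs


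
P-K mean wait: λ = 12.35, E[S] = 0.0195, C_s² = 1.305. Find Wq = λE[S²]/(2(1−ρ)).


ρ = λ·E[S] = 12.35·0.0195 = 0.2408
E[S²] = E[S]²(1+C_s²) = 0.0195²·(1+1.305) = 0.0008765
Wq = λ·E[S²]/(2(1−ρ)) = 12.35·0.0008765/(2·0.7592) = 0.007129 hr

Final: 0.007129 hr


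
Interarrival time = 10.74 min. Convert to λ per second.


λ = 1/(interarrival time) in consistent units.
1 second = 0.0166667 min, so λ = 0.0166667/10.74 = 0.001552 per second

Final: 0.001552 /sec


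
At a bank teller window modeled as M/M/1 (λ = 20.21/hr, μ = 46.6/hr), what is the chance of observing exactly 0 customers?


ρ = 20.21/46.6 = 0.4337
P_n = (1−ρ)·ρ^n = (1 − 0.4337)·0.4337^0 = 0.5663·1.000000 = 0.566309

Final: 0.566309


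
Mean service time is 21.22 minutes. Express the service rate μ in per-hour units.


μ = 1/(service time) in consistent units.
1 hour = 60 min, so μ = 60/21.22 = 2.8275 per hour

Final: 2.8275 /hr


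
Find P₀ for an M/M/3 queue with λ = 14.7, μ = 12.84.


a = λ/μ = 14.7/12.84 = 1.1449; ρ = a/c = 0.3816
Σ_{k=0}^{2} a^k/k! (terms k=0..2) = 1.00000 + 1.14486 + 0.65535 = 2.80021
Tail: a^3/(3!(1−ρ)) = 1.50057/(6·0.6184) = 0.40444
P₀ = 1/(2.80021 + 0.40444) = 1/3.20465 = 0.312047

Final: 0.312047


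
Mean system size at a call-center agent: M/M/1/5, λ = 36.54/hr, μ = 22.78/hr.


ρ = 36.54/22.78 = 1.6040
L = ρ[1 − (K+1)ρ^K + Kρ^(K+1)] / [(1−ρ)(1−ρ^(K+1))]
Numerator: 1.6040·(1 − 6·10.618768 + 5·17.032913) = 36.013814
Denominator: (-0.6040)·(-16.032913) = 9.684499
L = 36.013814/9.684499 = 3.7187

Final: 3.7187


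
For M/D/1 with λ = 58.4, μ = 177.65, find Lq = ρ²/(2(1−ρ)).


ρ = 58.4/177.65 = 0.3287
M/D/1: Lq = ρ²/(2(1−ρ)) = 0.1081/(2·0.6713) = 0.08050

Final: 0.08050


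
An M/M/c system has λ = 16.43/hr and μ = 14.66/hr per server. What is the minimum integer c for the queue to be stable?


Stability requires cμ > λ ⇔ c > λ/μ.
λ/μ = 16.43/14.66 = 1.1207
Minimum integer c = ⌊1.1207⌋ + 1 = 2
Check: 2·14.66 = 29.32 > 16.43, while 1·14.66 = 14.66 ≤ 16.43

Final: 2 servers


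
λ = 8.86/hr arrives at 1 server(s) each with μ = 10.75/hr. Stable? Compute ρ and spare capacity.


Total capacity cμ = 1·10.75 = 10.75/hr
ρ = λ/(cμ) = 8.86/10.75 = 0.8242
Stable ⇔ ρ < 1: YES
Spare capacity = cμ − λ = 10.75 − 8.86 = 1.89/hr

Final: ρ = 0.8242; stable; margin = 1.89/hr
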